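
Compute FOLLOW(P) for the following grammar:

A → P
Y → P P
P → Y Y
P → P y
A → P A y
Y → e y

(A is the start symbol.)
To compute FOLLOW(P), find every occurrence of P on a right-hand side N → α P β: add FIRST(β) \ {ε}, and if β is empty or nullable also add FOLLOW(N). Iterate to a fixed point.

In A → P: P is at the end, add FOLLOW(A)
In Y → P P: P is followed by P, add FIRST(P) \ {ε} = { 'e' }
In Y → P P: P is at the end, add FOLLOW(Y)
In P → P y: P is followed by y, add FIRST(y) \ {ε} = { 'y' }
In A → P A y: P is followed by A y, add FIRST(A y) \ {ε} = { 'e' }

The FOLLOW sets referred to above (computed the same way, to a fixed point):
  FOLLOW(A) = { $, 'y' }
  FOLLOW(Y) = { $, 'e', 'y' }

Taking the union: FOLLOW(P) = { $, 'e', 'y' }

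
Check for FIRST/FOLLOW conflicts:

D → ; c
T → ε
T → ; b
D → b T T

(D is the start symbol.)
Nullable non-terminals: T.

T: nullable alternative(s) T → ε; FOLLOW(T) = { $, ';' }
  T → ε: FIRST \ {ε} = { } — this is the only nullable alternative, skip
  T → ; b: FIRST \ {ε} = { ';' } — overlaps FOLLOW(T) on { ';' }: CONFLICT

D has no nullable alternative, so no FIRST/FOLLOW check is needed there.

So the grammar has 1 FIRST/FOLLOW conflict (marked CONFLICT above).

Answer: Yes. T → ';' b with FOLLOW(T) on { ';' }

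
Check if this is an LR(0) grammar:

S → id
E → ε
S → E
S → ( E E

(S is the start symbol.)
Augment with S' → S and build the canonical LR(0) collection (I0 = CLOSURE({[S' → . S]}), then GOTO on every symbol after a dot until no new states appear). It has 7 states:
  I0: { [E → .], [S → . ( E E], [S → . E], [S → . id], [S' → . S] }  — shift, reduce
  I1: { [E → .], [S → ( . E E] }  — reduce
  I2: { [S → E .] }  — reduce
  I3: { [S' → S .] }  — accept
  I4: { [S → id .] }  — reduce
  I5: { [E → .], [S → ( E . E] }  — reduce
  I6: { [S → ( E E .] }  — reduce

Conflict in state I0:
  Shift-reduce conflict between [E → .] and [S → . ( E E]
So the grammar is NOT LR(0).

Answer: No. Shift-reduce conflict between [E → .] and [S → . ( E E]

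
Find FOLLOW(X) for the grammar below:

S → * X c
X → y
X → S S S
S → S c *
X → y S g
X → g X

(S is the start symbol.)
{ 'c' }

To compute FOLLOW(X), find every occurrence of X on a right-hand side N → α X β: add FIRST(β) \ {ε}, and if β is empty or nullable also add FOLLOW(N). Iterate to a fixed point.

In S → * X c: X is followed by c, add FIRST(c) \ {ε} = { 'c' }
In X → g X: X is at the end; this adds FOLLOW(X) to itself — nothing new

Taking the union: FOLLOW(X) = { 'c' }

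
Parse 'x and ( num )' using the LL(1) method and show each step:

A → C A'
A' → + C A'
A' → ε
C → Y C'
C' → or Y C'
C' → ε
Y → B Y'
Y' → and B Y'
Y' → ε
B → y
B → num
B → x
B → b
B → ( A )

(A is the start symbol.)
LL(1) parsing maintains a stack (initially the start symbol over $) and the input. At each step: if the stack top is a terminal, match it against the current input token; if it is a non-terminal N, replace it with the RHS of M[N, lookahead] (the unique production whose predict set contains the lookahead).

Stack is shown with the top on the left.

Stack                      Input            Action
--------------------------------------------------
A $                        x and ( num ) $  output A → C A'
C A' $                     x and ( num ) $  output C → Y C'
Y C' A' $                  x and ( num ) $  output Y → B Y'
B Y' C' A' $               x and ( num ) $  output B → x
x Y' C' A' $               x and ( num ) $  match 'x'
Y' C' A' $                 and ( num ) $    output Y' → and B Y'
and B Y' C' A' $           and ( num ) $    match 'and'
B Y' C' A' $               ( num ) $        output B → ( A )
( A ) Y' C' A' $           ( num ) $        match '('
A ) Y' C' A' $             num ) $          output A → C A'
C A' ) Y' C' A' $          num ) $          output C → Y C'
Y C' A' ) Y' C' A' $       num ) $          output Y → B Y'
B Y' C' A' ) Y' C' A' $    num ) $          output B → num
num Y' C' A' ) Y' C' A' $  num ) $          match 'num'
Y' C' A' ) Y' C' A' $      ) $              output Y' → ε
C' A' ) Y' C' A' $         ) $              output C' → ε
A' ) Y' C' A' $            ) $              output A' → ε
) Y' C' A' $               ) $              match ')'
Y' C' A' $                 $                output Y' → ε
C' A' $                    $                output C' → ε
A' $                       $                output A' → ε
$                          $                accept

The string is accepted.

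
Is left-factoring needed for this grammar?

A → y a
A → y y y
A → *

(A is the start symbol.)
Left-factoring is needed when two productions for the same non-terminal
share a common prefix on the right-hand side.

Productions for A:
  A → y a
  A → y y y
  A → *

Found common prefix 'y' in productions for A

Answer: Yes, A has productions with common prefix 'y'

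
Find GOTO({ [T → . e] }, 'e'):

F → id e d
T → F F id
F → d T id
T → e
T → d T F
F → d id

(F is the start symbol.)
{ [T → e .] }

GOTO(I, 'e') = CLOSURE({ [A → αX.β] : [A → α.Xβ] ∈ I, X = 'e' })

Items with dot before 'e', with the dot advanced:
  [T → . e] → [T → e .]
Closure adds nothing (no advanced item has the dot before a non-terminal).

GOTO = { [T → e .] }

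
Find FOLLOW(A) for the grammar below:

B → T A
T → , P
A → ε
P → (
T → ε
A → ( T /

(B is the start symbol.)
In B → T A: A is at the end, add FOLLOW(B)

The FOLLOW sets referred to above (computed the same way, to a fixed point):
  FOLLOW(B) = { $ }

Taking the union: FOLLOW(A) = { $ }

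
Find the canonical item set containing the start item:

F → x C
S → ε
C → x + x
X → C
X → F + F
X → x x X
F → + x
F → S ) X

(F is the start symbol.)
{ [F → . + x], [F → . S ) X], [F → . x C], [F' → . F], [S → .] }

First, augment the grammar with F' → F
I₀ = CLOSURE({ [F' → . F] }):
  [F' → . F] has the dot before F: add [F → . x C], [F → . + x], [F → . S ) X]
  [F → . S ) X] has the dot before S: add [S → .]
No further items can be added.

I₀ = { [F → . + x], [F → . S ) X], [F → . x C], [F' → . F], [S → .] }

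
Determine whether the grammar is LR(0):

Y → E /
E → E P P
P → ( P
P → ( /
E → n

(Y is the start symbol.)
Yes, the grammar is LR(0)

A grammar is LR(0) if no state in the canonical LR(0) collection has:
  - both a shift item (dot before a terminal) and a complete item (shift-reduce conflict), or
  - two or more complete items (reduce-reduce conflict; the accept item [Y' → Y .] counts as a complete item here).

Augment with Y' → Y and build the canonical LR(0) collection (I0 = CLOSURE({[Y' → . Y]}), then GOTO on every symbol after a dot until no new states appear). It has 10 states:
  I0: { [E → . E P P], [E → . n], [Y → . E /], [Y' → . Y] }  — shift
  I1: { [E → E . P P], [P → . ( /], [P → . ( P], [Y → E . /] }  — shift
  I2: { [Y' → Y .] }  — accept
  I3: { [E → n .] }  — reduce
  I4: { [P → ( . /], [P → ( . P], [P → . ( /], [P → . ( P] }  — shift
  I5: { [Y → E / .] }  — reduce
  I6: { [E → E P . P], [P → . ( /], [P → . ( P] }  — shift
  I7: { [E → E P P .] }  — reduce
  I8: { [P → ( / .] }  — reduce
  I9: { [P → ( P .] }  — reduce

Every state is either a pure shift/goto state or contains exactly one complete item and nothing to shift — no conflicts. The grammar is LR(0).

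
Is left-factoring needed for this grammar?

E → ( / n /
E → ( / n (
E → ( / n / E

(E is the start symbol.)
Left-factoring is needed when two productions for the same non-terminal
share a common prefix on the right-hand side.

Productions for E:
  E → ( / n /
  E → ( / n (
  E → ( / n / E

Found common prefix '( / n' in productions for E

Answer: Yes, E has productions with common prefix '( / n'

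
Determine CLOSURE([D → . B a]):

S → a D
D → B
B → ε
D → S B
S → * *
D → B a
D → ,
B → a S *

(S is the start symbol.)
To compute CLOSURE, for each item [A → α.Bβ] where B is a non-terminal, add [B → .γ] for all productions B → γ; repeat for the newly added items until nothing changes.

Start with: [D → . B a]
  [D → . B a] has the dot before B: add [B → .], [B → . a S *]
No further items can be added.

CLOSURE = { [B → . a S *], [B → .], [D → . B a] }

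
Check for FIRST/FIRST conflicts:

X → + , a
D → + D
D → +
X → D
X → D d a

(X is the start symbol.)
Yes. X → '+' ',' a / X → D on { '+' }; X → '+' ',' a / X → D d a on { '+' }; X → D / X → D d a on { '+' }; D → '+' D / D → '+' on { '+' }

FIRST sets of the non-terminals at (or reachable through a nullable prefix from) the front of some alternative:
  FIRST(D) = { '+' }

Productions for X:
  X → + , a: FIRST = { '+' }
  X → D: FIRST = { '+' }
  X → D d a: FIRST = { '+' }
Productions for D:
  D → + D: FIRST = { '+' }
  D → +: FIRST = { '+' }

Conflict for X: X → + , a and X → D
  Overlap: { '+' }
Conflict for X: X → + , a and X → D d a
  Overlap: { '+' }
Conflict for X: X → D and X → D d a
  Overlap: { '+' }
Conflict for D: D → + D and D → +
  Overlap: { '+' }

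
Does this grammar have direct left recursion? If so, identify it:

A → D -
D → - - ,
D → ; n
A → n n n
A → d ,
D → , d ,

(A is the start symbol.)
Direct left recursion occurs when N → N α for some non-terminal N (the right-hand side begins with the left-hand side itself).

A → D -: starts with D
D → - - ,: starts with '-'
D → ; n: starts with ';'
A → n n n: starts with n
A → d ,: starts with d
D → , d ,: starts with ','

No direct left recursion found.

Answer: No direct left recursion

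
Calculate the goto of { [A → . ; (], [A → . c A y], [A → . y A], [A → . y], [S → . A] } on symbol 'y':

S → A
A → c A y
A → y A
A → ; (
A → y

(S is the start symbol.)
GOTO(I, 'y') = CLOSURE({ [A → αX.β] : [A → α.Xβ] ∈ I, X = 'y' })

Items with dot before 'y', with the dot advanced:
  [A → . y] → [A → y .]
  [A → . y A] → [A → y . A]
Closure of the advanced items:
  [A → y . A] has the dot before A: add [A → . c A y], [A → . y A], [A → . ; (], [A → . y]

GOTO = { [A → . ; (], [A → . c A y], [A → . y A], [A → . y], [A → y . A], [A → y .] }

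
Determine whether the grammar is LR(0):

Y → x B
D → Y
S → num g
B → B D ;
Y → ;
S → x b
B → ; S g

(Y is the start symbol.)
A grammar is LR(0) if no state in the canonical LR(0) collection has:
  - both a shift item (dot before a terminal) and a complete item (shift-reduce conflict), or
  - two or more complete items (reduce-reduce conflict; the accept item [Y' → Y .] counts as a complete item here).

Augment with Y' → Y and build the canonical LR(0) collection (I0 = CLOSURE({[Y' → . Y]}), then GOTO on every symbol after a dot until no new states appear). It has 15 states:
  I0: { [Y → . ;], [Y → . x B], [Y' → . Y] }  — shift
  I1: { [Y → ; .] }  — reduce
  I2: { [Y' → Y .] }  — accept
  I3: { [B → . ; S g], [B → . B D ;], [Y → x . B] }  — shift
  I4: { [B → ; . S g], [S → . num g], [S → . x b] }  — shift
  I5: { [B → B . D ;], [D → . Y], [Y → . ;], [Y → . x B], [Y → x B .] }  — shift, reduce
  I6: { [B → B D . ;] }  — shift
  I7: { [D → Y .] }  — reduce
  I8: { [B → B D ; .] }  — reduce
  I9: { [B → ; S . g] }  — shift
  I10: { [S → num . g] }  — shift
  I11: { [S → x . b] }  — shift
  I12: { [S → x b .] }  — reduce
  I13: { [S → num g .] }  — reduce
  I14: { [B → ; S g .] }  — reduce

Conflict in state I5:
  Shift-reduce conflict between [Y → x B .] and [Y → . ;]
So the grammar is NOT LR(0).

Answer: No. Shift-reduce conflict between [Y → x B .] and [Y → . ;]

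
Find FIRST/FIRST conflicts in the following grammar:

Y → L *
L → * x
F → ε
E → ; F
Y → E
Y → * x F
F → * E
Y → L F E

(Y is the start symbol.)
A FIRST/FIRST conflict occurs when two productions N → α and N → β for the same non-terminal have FIRST(α) ∩ FIRST(β) ≠ ∅ (with ε ∈ FIRST of a nullable right-hand side, so two nullable alternatives also conflict).

FIRST sets of the non-terminals at (or reachable through a nullable prefix from) the front of some alternative:
  FIRST(L) = { '*' }
  FIRST(E) = { ';' }

Productions for Y:
  Y → L *: FIRST = { '*' }
  Y → E: FIRST = { ';' }
  Y → * x F: FIRST = { '*' }
  Y → L F E: FIRST = { '*' }
Productions for F:
  F → ε: FIRST = { ε }
  F → * E: FIRST = { '*' }
L, E have only one production, so no FIRST/FIRST conflict is possible there.

Conflict for Y: Y → L * and Y → * x F
  Overlap: { '*' }
Conflict for Y: Y → L * and Y → L F E
  Overlap: { '*' }
Conflict for Y: Y → * x F and Y → L F E
  Overlap: { '*' }

Answer: Yes. Y → L '*' / Y → '*' x F on { '*' }; Y → L '*' / Y → L F E on { '*' }; Y → '*' x F / Y → L F E on { '*' }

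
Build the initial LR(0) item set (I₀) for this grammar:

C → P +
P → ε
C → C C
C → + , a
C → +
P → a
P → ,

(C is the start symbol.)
{ [C → . + , a], [C → . +], [C → . C C], [C → . P +], [C' → . C], [P → . ,], [P → . a], [P → .] }

First, augment the grammar with C' → C
I₀ = CLOSURE({ [C' → . C] }):
  [C' → . C] has the dot before C: add [C → . P +], [C → . C C], [C → . + , a], [C → . +]
  [C → . P +] has the dot before P: add [P → .], [P → . a], [P → . ,]
No further items can be added.

I₀ = { [C → . + , a], [C → . +], [C → . C C], [C → . P +], [C' → . C], [P → . ,], [P → . a], [P → .] }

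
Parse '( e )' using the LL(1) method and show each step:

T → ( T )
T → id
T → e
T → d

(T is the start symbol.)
Stack is shown with the top on the left.

Stack    Input    Action
------------------------
T $      ( e ) $  output T → ( T )
( T ) $  ( e ) $  match '('
T ) $    e ) $    output T → e
e ) $    e ) $    match 'e'
) $      ) $      match ')'
$        $        accept

The string is accepted.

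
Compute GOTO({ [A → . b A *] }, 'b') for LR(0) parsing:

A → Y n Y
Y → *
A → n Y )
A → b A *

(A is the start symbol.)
{ [A → . Y n Y], [A → . b A *], [A → . n Y )], [A → b . A *], [Y → . *] }

GOTO(I, 'b') = CLOSURE({ [A → αX.β] : [A → α.Xβ] ∈ I, X = 'b' })

Items with dot before 'b', with the dot advanced:
  [A → . b A *] → [A → b . A *]
Closure of the advanced items:
  [A → b . A *] has the dot before A: add [A → . Y n Y], [A → . n Y )], [A → . b A *]
  [A → . Y n Y] has the dot before Y: add [Y → . *]

GOTO = { [A → . Y n Y], [A → . b A *], [A → . n Y )], [A → b . A *], [Y → . *] }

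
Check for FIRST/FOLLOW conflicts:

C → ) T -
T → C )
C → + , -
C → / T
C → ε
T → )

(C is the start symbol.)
Nullable non-terminals: C.

C: nullable alternative(s) C → ε; FOLLOW(C) = { $, ')' }
  C → ) T -: FIRST \ {ε} = { ')' } — overlaps FOLLOW(C) on { ')' }: CONFLICT
  C → + , -: FIRST \ {ε} = { '+' } — disjoint from FOLLOW(C)
  C → / T: FIRST \ {ε} = { '/' } — disjoint from FOLLOW(C)
  C → ε: FIRST \ {ε} = { } — this is the only nullable alternative, skip

T has no nullable alternative, so no FIRST/FOLLOW check is needed there.

So the grammar has 1 FIRST/FOLLOW conflict (marked CONFLICT above).

Answer: Yes. C → ')' T '-' with FOLLOW(C) on { ')' }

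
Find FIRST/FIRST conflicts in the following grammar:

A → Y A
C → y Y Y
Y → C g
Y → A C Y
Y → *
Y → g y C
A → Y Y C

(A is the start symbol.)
A FIRST/FIRST conflict occurs when two productions N → α and N → β for the same non-terminal have FIRST(α) ∩ FIRST(β) ≠ ∅ (with ε ∈ FIRST of a nullable right-hand side, so two nullable alternatives also conflict).

FIRST sets of the non-terminals at (or reachable through a nullable prefix from) the front of some alternative:
  FIRST(Y) = { '*', 'g', 'y' }
  FIRST(C) = { 'y' }
  FIRST(A) = { '*', 'g', 'y' }

Productions for A:
  A → Y A: FIRST = { '*', 'g', 'y' }
  A → Y Y C: FIRST = { '*', 'g', 'y' }
Productions for Y:
  Y → C g: FIRST = { 'y' }
  Y → A C Y: FIRST = { '*', 'g', 'y' }
  Y → *: FIRST = { '*' }
  Y → g y C: FIRST = { 'g' }
C has only one production, so no FIRST/FIRST conflict is possible there.

Conflict for A: A → Y A and A → Y Y C
  Overlap: { '*', 'g', 'y' }
Conflict for Y: Y → C g and Y → A C Y
  Overlap: { 'y' }
Conflict for Y: Y → A C Y and Y → *
  Overlap: { '*' }
Conflict for Y: Y → A C Y and Y → g y C
  Overlap: { 'g' }

Answer: Yes. A → Y A / A → Y Y C on { '*', 'g', 'y' }; Y → C g / Y → A C Y on { 'y' }; Y → A C Y / Y → '*' on { '*' }; Y → A C Y / Y → g y C on { 'g' }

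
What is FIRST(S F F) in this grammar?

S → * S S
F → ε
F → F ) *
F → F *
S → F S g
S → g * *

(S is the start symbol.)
{ ')', '*', 'g' }

FIRST sets of the non-terminals involved (from the grammar, by fixed-point iteration):
  FIRST(S) = { ')', '*', 'g' }

To compute FIRST(S F F), process the symbols left to right:
Symbol S is a non-terminal. Add FIRST(S) \ {ε} = { ')', '*', 'g' }
S is not nullable (ε ∉ FIRST(S)), so stop here.
FIRST(S F F) = { ')', '*', 'g' }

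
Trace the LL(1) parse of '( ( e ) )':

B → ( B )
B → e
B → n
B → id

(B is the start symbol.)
Stack is shown with the top on the left.

Stack      Input        Action
------------------------------
B $        ( ( e ) ) $  output B → ( B )
( B ) $    ( ( e ) ) $  match '('
B ) $      ( e ) ) $    output B → ( B )
( B ) ) $  ( e ) ) $    match '('
B ) ) $    e ) ) $      output B → e
e ) ) $    e ) ) $      match 'e'
) ) $      ) ) $        match ')'
) $        ) $          match ')'
$          $            accept

The string is accepted.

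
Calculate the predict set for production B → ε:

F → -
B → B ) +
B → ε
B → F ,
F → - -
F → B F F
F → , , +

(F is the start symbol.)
PREDICT(B → ε) = (FIRST(RHS) \ {ε}) ∪ (FOLLOW(B) if ε ∈ FIRST(RHS), i.e. RHS ⇒* ε)
The right-hand side is ε (FIRST(ε) = { ε }), so the predict set is FOLLOW(B) = { ')', ',', '-' }
PREDICT(B → ε) = { ')', ',', '-' }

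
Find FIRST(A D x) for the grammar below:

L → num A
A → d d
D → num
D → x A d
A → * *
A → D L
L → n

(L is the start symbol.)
{ '*', 'd', 'num', 'x' }

FIRST sets of the non-terminals involved (from the grammar, by fixed-point iteration):
  FIRST(A) = { '*', 'd', 'num', 'x' }

To compute FIRST(A D x), process the symbols left to right:
Symbol A is a non-terminal. Add FIRST(A) \ {ε} = { '*', 'd', 'num', 'x' }
A is not nullable (ε ∉ FIRST(A)), so stop here.
FIRST(A D x) = { '*', 'd', 'num', 'x' }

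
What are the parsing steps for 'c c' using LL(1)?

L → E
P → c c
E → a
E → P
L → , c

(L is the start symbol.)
LL(1) parsing maintains a stack (initially the start symbol over $) and the input. At each step: if the stack top is a terminal, match it against the current input token; if it is a non-terminal N, replace it with the RHS of M[N, lookahead] (the unique production whose predict set contains the lookahead).

Stack is shown with the top on the left.

Stack  Input  Action
--------------------
L $    c c $  output L → E
E $    c c $  output E → P
P $    c c $  output P → c c
c c $  c c $  match 'c'
c $    c $    match 'c'
$      $      accept

The string is accepted.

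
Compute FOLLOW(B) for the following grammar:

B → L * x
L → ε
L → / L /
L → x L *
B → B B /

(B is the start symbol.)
B is the start symbol, so $ ∈ FOLLOW(B).
In B → B B /: B is followed by B '/', add FIRST(B '/') \ {ε} = { '*', '/', 'x' }
In B → B B /: B is followed by '/', add FIRST('/') \ {ε} = { '/' }

Taking the union: FOLLOW(B) = { $, '*', '/', 'x' }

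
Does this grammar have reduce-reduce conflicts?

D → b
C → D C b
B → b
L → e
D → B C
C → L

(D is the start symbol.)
A reduce-reduce conflict occurs when an LR(0) state has two complete items [A → α .] and [B → β .] — both call for a reduction, and with no lookahead the parser cannot choose between them.

Augment with D' → D and build the canonical LR(0) collection (I0 = CLOSURE({[D' → . D]}), then GOTO on every symbol after a dot until no new states appear). It has 10 states:
  I0: { [B → . b], [D → . B C], [D → . b], [D' → . D] }  — shift
  I1: { [B → . b], [C → . D C b], [C → . L], [D → . B C], [D → . b], [D → B . C], [L → . e] }  — shift
  I2: { [D' → D .] }  — accept
  I3: { [B → b .], [D → b .] }  — 2 reduces
  I4: { [D → B C .] }  — reduce
  I5: { [B → . b], [C → . D C b], [C → . L], [C → D . C b], [D → . B C], [D → . b], [L → . e] }  — shift
  I6: { [C → L .] }  — reduce
  I7: { [L → e .] }  — reduce
  I8: { [C → D C . b] }  — shift
  I9: { [C → D C b .] }  — reduce

I3 contains complete items [B → b .], [D → b .] — reduce-reduce conflict.

Answer: Yes — I3: [B → b .] vs [D → b .]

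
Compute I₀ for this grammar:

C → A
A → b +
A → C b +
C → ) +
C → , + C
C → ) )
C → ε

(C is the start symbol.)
{ [A → . C b +], [A → . b +], [C → . ) )], [C → . ) +], [C → . , + C], [C → . A], [C → .], [C' → . C] }

First, augment the grammar with C' → C
I₀ = CLOSURE({ [C' → . C] }):
  [C' → . C] has the dot before C: add [C → . A], [C → . ) +], [C → . , + C], [C → . ) )], [C → .]
  [C → . A] has the dot before A: add [A → . b +], [A → . C b +]
No further items can be added.

I₀ = { [A → . C b +], [A → . b +], [C → . ) )], [C → . ) +], [C → . , + C], [C → . A], [C → .], [C' → . C] }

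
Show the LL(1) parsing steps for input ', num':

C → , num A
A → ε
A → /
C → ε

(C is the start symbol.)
Stack is shown with the top on the left.

Stack      Input    Action
--------------------------
C $        , num $  output C → , num A
, num A $  , num $  match ','
num A $    num $    match 'num'
A $        $        output A → ε
$          $        accept

The string is accepted.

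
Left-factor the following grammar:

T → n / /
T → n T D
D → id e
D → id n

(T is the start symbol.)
Left-factoring transforms A → αβ₁ | αβ₂ into A → αA' and A' → β₁ | β₂
(α is the longest common prefix among the alternatives). Repeat until
no nonterminal has two alternatives with a common prefix.

Round 1: T has alternatives sharing prefix 'n'. Introduce T': T → n T'
  Add: T' → / /
  Add: T' → T D

Round 2: D has alternatives sharing prefix 'id'. Introduce D': D → id D'
  Add: D' → e
  Add: D' → n

No remaining common prefixes — done.

Resulting grammar:
T → n T'
T' → / /
T' → T D
D → id D'
D' → e
D' → n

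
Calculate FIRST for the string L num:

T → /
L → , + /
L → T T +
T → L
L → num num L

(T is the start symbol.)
{ ',', '/', 'num' }

FIRST sets of the non-terminals involved (from the grammar, by fixed-point iteration):
  FIRST(L) = { ',', '/', 'num' }

To compute FIRST(L num), process the symbols left to right:
Symbol L is a non-terminal. Add FIRST(L) \ {ε} = { ',', '/', 'num' }
L is not nullable (ε ∉ FIRST(L)), so stop here.
FIRST(L num) = { ',', '/', 'num' }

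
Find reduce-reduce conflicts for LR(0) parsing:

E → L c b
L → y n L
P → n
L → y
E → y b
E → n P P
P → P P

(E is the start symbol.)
Yes — I11: [E → n P P .] vs [P → P P .]

Augment with E' → E and build the canonical LR(0) collection (I0 = CLOSURE({[E' → . E]}), then GOTO on every symbol after a dot until no new states appear). It has 15 states:
  I0: { [E → . L c b], [E → . n P P], [E → . y b], [E' → . E], [L → . y n L], [L → . y] }  — shift
  I1: { [E' → E .] }  — accept
  I2: { [E → L . c b] }  — shift
  I3: { [E → n . P P], [P → . P P], [P → . n] }  — shift
  I4: { [E → y . b], [L → y . n L], [L → y .] }  — shift, reduce
  I5: { [E → y b .] }  — reduce
  I6: { [L → . y n L], [L → . y], [L → y n . L] }  — shift
  I7: { [L → y n L .] }  — reduce
  I8: { [L → y . n L], [L → y .] }  — shift, reduce
  I9: { [E → n P . P], [P → . P P], [P → . n], [P → P . P] }  — shift
  I10: { [P → n .] }  — reduce
  I11: { [E → n P P .], [P → . P P], [P → . n], [P → P . P], [P → P P .] }  — shift, 2 reduces
  I12: { [P → . P P], [P → . n], [P → P . P], [P → P P .] }  — shift, reduce
  I13: { [E → L c . b] }  — shift
  I14: { [E → L c b .] }  — reduce

I11 contains complete items [E → n P P .], [P → P P .] — reduce-reduce conflict.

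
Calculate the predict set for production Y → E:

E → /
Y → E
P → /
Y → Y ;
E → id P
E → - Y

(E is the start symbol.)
{ '-', '/', 'id' }

PREDICT(Y → E) = (FIRST(RHS) \ {ε}) ∪ (FOLLOW(Y) if ε ∈ FIRST(RHS), i.e. RHS ⇒* ε)
FIRST(E) = { '-', '/', 'id' }
FIRST(E) = { '-', '/', 'id' }
ε ∉ FIRST(E), so FOLLOW(Y) is not added.
PREDICT(Y → E) = { '-', '/', 'id' }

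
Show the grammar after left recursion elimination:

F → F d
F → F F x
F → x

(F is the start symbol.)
F → x F'
F' → d F'
F' → F x F'
F' → ε

F is directly left-recursive. The standard transformation for
  A → A α₁ | ... | A α_m | β₁ | ... | β_n
is
  A  → β₁ A' | ... | β_n A'
  A' → α₁ A' | ... | α_m A' | ε

F → x becomes F → x F'
F → F d becomes F' → d F'
F → F F x becomes F' → F x F'
Add F' → ε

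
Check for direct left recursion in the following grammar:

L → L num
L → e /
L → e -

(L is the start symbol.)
L → L num: LEFT RECURSIVE (starts with L)
L → e /: starts with e
L → e -: starts with e

The grammar has direct left recursion on: L.

Answer: Yes, L is left-recursive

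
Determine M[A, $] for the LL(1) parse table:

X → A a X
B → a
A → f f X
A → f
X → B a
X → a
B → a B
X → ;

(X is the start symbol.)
Empty (error entry)

To find M[A, $], we find productions for A where $ is in the predict set (PREDICT(N → α) = (FIRST(α) \ {ε}) ∪ (FOLLOW(N) if α ⇒* ε)).

A → f f X: PREDICT = { 'f' }
A → f: PREDICT = { 'f' }

M[A, $] is empty (no production applies)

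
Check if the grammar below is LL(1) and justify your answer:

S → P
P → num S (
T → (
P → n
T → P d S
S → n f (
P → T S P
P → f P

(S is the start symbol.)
A grammar is LL(1) if for each non-terminal N with multiple productions, the predict sets of those productions are pairwise disjoint, where PREDICT(N → α) = (FIRST(α) \ {ε}) ∪ (FOLLOW(N) if α ⇒* ε).

Relevant sets:
  FIRST(P) = { '(', 'f', 'n', 'num' }
  FIRST(T) = { '(', 'f', 'n', 'num' }

For S:
  PREDICT(S → P) = { '(', 'f', 'n', 'num' }
  PREDICT(S → n f '(') = { 'n' }
For P:
  PREDICT(P → num S '(') = { 'num' }
  PREDICT(P → n) = { 'n' }
  PREDICT(P → T S P) = { '(', 'f', 'n', 'num' }
  PREDICT(P → f P) = { 'f' }
For T:
  PREDICT(T → '(') = { '(' }
  PREDICT(T → P d S) = { '(', 'f', 'n', 'num' }

Conflict found: Predict set conflict for S: { 'n' }
The grammar is NOT LL(1).

Answer: No. Predict set conflict for S: { 'n' }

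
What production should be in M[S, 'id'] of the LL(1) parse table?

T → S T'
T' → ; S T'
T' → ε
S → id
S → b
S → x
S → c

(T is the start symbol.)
To find M[S, 'id'], we find productions for S where 'id' is in the predict set (PREDICT(N → α) = (FIRST(α) \ {ε}) ∪ (FOLLOW(N) if α ⇒* ε)).

S → id: PREDICT = { 'id' }
  'id' is in predict set, so this production goes in M[S, 'id']
S → b: PREDICT = { 'b' }
S → x: PREDICT = { 'x' }
S → c: PREDICT = { 'c' }

M[S, 'id'] = S → id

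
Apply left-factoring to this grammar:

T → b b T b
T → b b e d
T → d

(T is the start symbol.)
Left-factoring transforms A → αβ₁ | αβ₂ into A → αA' and A' → β₁ | β₂
(α is the longest common prefix among the alternatives). Repeat until
no nonterminal has two alternatives with a common prefix.

Round 1: T has alternatives sharing prefix 'b b'. Introduce T': T → b b T'
  Add: T' → T b
  Add: T' → e d

No remaining common prefixes — done.

Resulting grammar:
T → b b T'
T' → T b
T' → e d
T → d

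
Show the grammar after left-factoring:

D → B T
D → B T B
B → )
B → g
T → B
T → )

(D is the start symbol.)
D → B T D'
D' → ε
D' → B
B → )
B → g
T → B
T → )

Left-factoring transforms A → αβ₁ | αβ₂ into A → αA' and A' → β₁ | β₂
(α is the longest common prefix among the alternatives). Repeat until
no nonterminal has two alternatives with a common prefix.

Round 1: D has alternatives sharing prefix 'B T'. Introduce D': D → B T D'
  Add: D' → ε
  Add: D' → B

No remaining common prefixes — done.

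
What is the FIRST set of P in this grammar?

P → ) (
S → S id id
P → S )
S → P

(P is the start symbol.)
{ ')' }

To compute FIRST(P), examine every production with P on the left-hand side, reading each right-hand side left to right until a non-nullable symbol is reached.

FIRST sets of the other non-terminals involved (by the same procedure, iterated to a fixed point):
  FIRST(S) = { ')' }

From P → ) (:
  - ')' is a terminal: add ')' and stop
From P → S ):
  - S is a non-terminal: add FIRST(S) \ {ε} = { ')' }
    S is not nullable, so stop

Collecting: FIRST(P) = { ')' }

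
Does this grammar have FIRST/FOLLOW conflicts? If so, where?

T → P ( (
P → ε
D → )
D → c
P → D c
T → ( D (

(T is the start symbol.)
No FIRST/FOLLOW conflicts.

A FIRST/FOLLOW conflict occurs when a non-terminal N has a nullable alternative N → β (β ⇒* ε) and another alternative N → α with FIRST(α) ∩ FOLLOW(N) ≠ ∅: on such a lookahead the parser cannot decide between expanding α and letting N vanish via β.

Nullable non-terminals: P.
FIRST sets used below: FIRST(D) = { ')', 'c' }

P: nullable alternative(s) P → ε; FOLLOW(P) = { '(' }
  P → ε: FIRST \ {ε} = { } — this is the only nullable alternative, skip
  P → D c: FIRST \ {ε} = { ')', 'c' } — disjoint from FOLLOW(P)

D, T have no nullable alternative, so no FIRST/FOLLOW check is needed there.

No FIRST/FOLLOW conflicts found.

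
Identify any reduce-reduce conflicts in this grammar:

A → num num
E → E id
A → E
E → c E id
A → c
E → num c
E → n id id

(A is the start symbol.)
Augment with A' → A and build the canonical LR(0) collection (I0 = CLOSURE({[A' → . A]}), then GOTO on every symbol after a dot until no new states appear). It has 15 states:
  I0: { [A → . E], [A → . c], [A → . num num], [A' → . A], [E → . E id], [E → . c E id], [E → . n id id], [E → . num c] }  — shift
  I1: { [A' → A .] }  — accept
  I2: { [A → E .], [E → E . id] }  — shift, reduce
  I3: { [A → c .], [E → . E id], [E → . c E id], [E → . n id id], [E → . num c], [E → c . E id] }  — shift, reduce
  I4: { [E → n . id id] }  — shift
  I5: { [A → num . num], [E → num . c] }  — shift
  I6: { [E → num c .] }  — reduce
  I7: { [A → num num .] }  — reduce
  I8: { [E → n id . id] }  — shift
  I9: { [E → n id id .] }  — reduce
  I10: { [E → E . id], [E → c E . id] }  — shift
  I11: { [E → . E id], [E → . c E id], [E → . n id id], [E → . num c], [E → c . E id] }  — shift
  I12: { [E → num . c] }  — shift
  I13: { [E → E id .], [E → c E id .] }  — 2 reduces
  I14: { [E → E id .] }  — reduce

I13 contains complete items [E → E id .], [E → c E id .] — reduce-reduce conflict.

Answer: Yes — I13: [E → E id .] vs [E → c E id .]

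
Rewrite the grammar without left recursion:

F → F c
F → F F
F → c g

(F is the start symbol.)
F → c g F'
F' → c F'
F' → F F'
F' → ε

F is directly left-recursive. The standard transformation for
  A → A α₁ | ... | A α_m | β₁ | ... | β_n
is
  A  → β₁ A' | ... | β_n A'
  A' → α₁ A' | ... | α_m A' | ε

F → c g becomes F → c g F'
F → F c becomes F' → c F'
F → F F becomes F' → F F'
Add F' → ε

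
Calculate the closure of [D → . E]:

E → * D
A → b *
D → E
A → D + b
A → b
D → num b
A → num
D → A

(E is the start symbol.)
To compute CLOSURE, for each item [A → α.Bβ] where B is a non-terminal, add [B → .γ] for all productions B → γ; repeat for the newly added items until nothing changes.

Start with: [D → . E]
  [D → . E] has the dot before E: add [E → . * D]
No further items can be added.

CLOSURE = { [D → . E], [E → . * D] }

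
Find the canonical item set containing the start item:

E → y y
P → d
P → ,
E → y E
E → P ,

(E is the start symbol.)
{ [E → . P ,], [E → . y E], [E → . y y], [E' → . E], [P → . ,], [P → . d] }

First, augment the grammar with E' → E
I₀ = CLOSURE({ [E' → . E] }):
  [E' → . E] has the dot before E: add [E → . y y], [E → . y E], [E → . P ,]
  [E → . P ,] has the dot before P: add [P → . d], [P → . ,]
No further items can be added.

I₀ = { [E → . P ,], [E → . y E], [E → . y y], [E' → . E], [P → . ,], [P → . d] }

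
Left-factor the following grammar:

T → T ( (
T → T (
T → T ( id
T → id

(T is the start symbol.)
T → T ( T'
T' → (
T' → ε
T' → id
T → id

Left-factoring transforms A → αβ₁ | αβ₂ into A → αA' and A' → β₁ | β₂
(α is the longest common prefix among the alternatives). Repeat until
no nonterminal has two alternatives with a common prefix.

Round 1: T has alternatives sharing prefix 'T ('. Introduce T': T → T ( T'
  Add: T' → (
  Add: T' → ε
  Add: T' → id

No remaining common prefixes — done.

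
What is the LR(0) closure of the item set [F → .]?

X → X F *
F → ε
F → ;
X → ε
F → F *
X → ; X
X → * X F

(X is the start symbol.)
{ [F → .] }

To compute CLOSURE, for each item [A → α.Bβ] where B is a non-terminal, add [B → .γ] for all productions B → γ; repeat for the newly added items until nothing changes.

Start with: [F → .]
The dot is at the end, so nothing is added.

CLOSURE = { [F → .] }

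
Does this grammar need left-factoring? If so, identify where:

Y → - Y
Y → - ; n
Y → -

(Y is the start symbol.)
Left-factoring is needed when two productions for the same non-terminal
share a common prefix on the right-hand side.

Productions for Y:
  Y → - Y
  Y → - ; n
  Y → -

Found common prefix '-' in productions for Y

Answer: Yes, Y has productions with common prefix '-'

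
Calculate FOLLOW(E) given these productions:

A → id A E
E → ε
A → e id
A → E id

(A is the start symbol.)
To compute FOLLOW(E), find every occurrence of E on a right-hand side N → α E β: add FIRST(β) \ {ε}, and if β is empty or nullable also add FOLLOW(N). Iterate to a fixed point.

In A → id A E: E is at the end, add FOLLOW(A)
In A → E id: E is followed by id, add FIRST(id) \ {ε} = { 'id' }

The FOLLOW sets referred to above (computed the same way, to a fixed point):
  FOLLOW(A) = { $ }

Taking the union: FOLLOW(E) = { $, 'id' }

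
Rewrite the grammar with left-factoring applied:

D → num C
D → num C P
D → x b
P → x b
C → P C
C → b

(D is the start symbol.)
Left-factoring transforms A → αβ₁ | αβ₂ into A → αA' and A' → β₁ | β₂
(α is the longest common prefix among the alternatives). Repeat until
no nonterminal has two alternatives with a common prefix.

Round 1: D has alternatives sharing prefix 'num C'. Introduce D': D → num C D'
  Add: D' → ε
  Add: D' → P

No remaining common prefixes — done.

Resulting grammar:
D → num C D'
D' → ε
D' → P
D → x b
P → x b
C → P C
C → b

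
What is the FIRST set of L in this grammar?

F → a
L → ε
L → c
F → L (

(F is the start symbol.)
To compute FIRST(L), examine every production with L on the left-hand side, reading each right-hand side left to right until a non-nullable symbol is reached.

From L → ε:
  - ε-production, so ε ∈ FIRST(L)
From L → c:
  - c is a terminal: add 'c' and stop

Collecting: FIRST(L) = { 'c', ε }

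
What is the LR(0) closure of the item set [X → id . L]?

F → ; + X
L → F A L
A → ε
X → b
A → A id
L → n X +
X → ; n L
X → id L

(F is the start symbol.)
{ [F → . ; + X], [L → . F A L], [L → . n X +], [X → id . L] }

To compute CLOSURE, for each item [A → α.Bβ] where B is a non-terminal, add [B → .γ] for all productions B → γ; repeat for the newly added items until nothing changes.

Start with: [X → id . L]
  [X → id . L] has the dot before L: add [L → . F A L], [L → . n X +]
  [L → . F A L] has the dot before F: add [F → . ; + X]
No further items can be added.

CLOSURE = { [F → . ; + X], [L → . F A L], [L → . n X +], [X → id . L] }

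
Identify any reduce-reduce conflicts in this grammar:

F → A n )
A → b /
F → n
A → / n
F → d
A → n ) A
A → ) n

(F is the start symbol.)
Augment with F' → F and build the canonical LR(0) collection (I0 = CLOSURE({[F' → . F]}), then GOTO on every symbol after a dot until no new states appear). It has 16 states:
  I0: { [A → . ) n], [A → . / n], [A → . b /], [A → . n ) A], [F → . A n )], [F → . d], [F → . n], [F' → . F] }  — shift
  I1: { [A → ) . n] }  — shift
  I2: { [A → / . n] }  — shift
  I3: { [F → A . n )] }  — shift
  I4: { [F' → F .] }  — accept
  I5: { [A → b . /] }  — shift
  I6: { [F → d .] }  — reduce
  I7: { [A → n . ) A], [F → n .] }  — shift, reduce
  I8: { [A → . ) n], [A → . / n], [A → . b /], [A → . n ) A], [A → n ) . A] }  — shift
  I9: { [A → n ) A .] }  — reduce
  I10: { [A → n . ) A] }  — shift
  I11: { [A → b / .] }  — reduce
  I12: { [F → A n . )] }  — shift
  I13: { [F → A n ) .] }  — reduce
  I14: { [A → / n .] }  — reduce
  I15: { [A → ) n .] }  — reduce

No state contains more than one complete item.

Answer: No reduce-reduce conflicts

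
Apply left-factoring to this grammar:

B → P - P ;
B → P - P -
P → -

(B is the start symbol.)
B → P - P B'
B' → ;
B' → -
P → -

Left-factoring transforms A → αβ₁ | αβ₂ into A → αA' and A' → β₁ | β₂
(α is the longest common prefix among the alternatives). Repeat until
no nonterminal has two alternatives with a common prefix.

Round 1: B has alternatives sharing prefix 'P - P'. Introduce B': B → P - P B'
  Add: B' → ;
  Add: B' → -

No remaining common prefixes — done.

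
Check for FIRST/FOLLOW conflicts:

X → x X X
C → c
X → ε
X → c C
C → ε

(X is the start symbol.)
A FIRST/FOLLOW conflict occurs when a non-terminal N has a nullable alternative N → β (β ⇒* ε) and another alternative N → α with FIRST(α) ∩ FOLLOW(N) ≠ ∅: on such a lookahead the parser cannot decide between expanding α and letting N vanish via β.

Nullable non-terminals: C, X.

C: nullable alternative(s) C → ε; FOLLOW(C) = { $, 'c', 'x' }
  C → c: FIRST \ {ε} = { 'c' } — overlaps FOLLOW(C) on { 'c' }: CONFLICT
  C → ε: FIRST \ {ε} = { } — this is the only nullable alternative, skip

X: nullable alternative(s) X → ε; FOLLOW(X) = { $, 'c', 'x' }
  X → x X X: FIRST \ {ε} = { 'x' } — overlaps FOLLOW(X) on { 'x' }: CONFLICT
  X → ε: FIRST \ {ε} = { } — this is the only nullable alternative, skip
  X → c C: FIRST \ {ε} = { 'c' } — overlaps FOLLOW(X) on { 'c' }: CONFLICT

So the grammar has 3 FIRST/FOLLOW conflicts (marked CONFLICT above).

Answer: Yes. X → x X X with FOLLOW(X) on { 'x' }; X → c C with FOLLOW(X) on { 'c' }; C → c with FOLLOW(C) on { 'c' }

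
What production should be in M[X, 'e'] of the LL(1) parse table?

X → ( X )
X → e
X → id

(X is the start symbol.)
X → e

To find M[X, 'e'], we find productions for X where 'e' is in the predict set (PREDICT(N → α) = (FIRST(α) \ {ε}) ∪ (FOLLOW(N) if α ⇒* ε)).

X → ( X ): PREDICT = { '(' }
X → e: PREDICT = { 'e' }
  'e' is in predict set, so this production goes in M[X, 'e']
X → id: PREDICT = { 'id' }

M[X, 'e'] = X → e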